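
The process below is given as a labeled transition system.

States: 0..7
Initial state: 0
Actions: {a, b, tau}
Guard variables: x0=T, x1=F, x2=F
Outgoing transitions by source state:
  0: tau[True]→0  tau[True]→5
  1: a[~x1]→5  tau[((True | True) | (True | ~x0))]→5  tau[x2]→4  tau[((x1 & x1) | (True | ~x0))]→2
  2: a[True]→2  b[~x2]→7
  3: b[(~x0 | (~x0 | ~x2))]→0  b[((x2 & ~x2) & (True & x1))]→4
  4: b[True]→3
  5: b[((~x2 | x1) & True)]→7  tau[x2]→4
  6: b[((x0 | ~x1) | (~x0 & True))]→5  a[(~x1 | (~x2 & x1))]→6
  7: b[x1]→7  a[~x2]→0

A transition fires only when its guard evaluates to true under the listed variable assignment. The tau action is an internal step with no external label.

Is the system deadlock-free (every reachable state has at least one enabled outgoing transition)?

R = {0,5,7}
  0: tau→0  tau→5  [2 out]
  5: b→7  [1 out]
  7: a→0  [1 out]

Answer: DEADLOCK-FREE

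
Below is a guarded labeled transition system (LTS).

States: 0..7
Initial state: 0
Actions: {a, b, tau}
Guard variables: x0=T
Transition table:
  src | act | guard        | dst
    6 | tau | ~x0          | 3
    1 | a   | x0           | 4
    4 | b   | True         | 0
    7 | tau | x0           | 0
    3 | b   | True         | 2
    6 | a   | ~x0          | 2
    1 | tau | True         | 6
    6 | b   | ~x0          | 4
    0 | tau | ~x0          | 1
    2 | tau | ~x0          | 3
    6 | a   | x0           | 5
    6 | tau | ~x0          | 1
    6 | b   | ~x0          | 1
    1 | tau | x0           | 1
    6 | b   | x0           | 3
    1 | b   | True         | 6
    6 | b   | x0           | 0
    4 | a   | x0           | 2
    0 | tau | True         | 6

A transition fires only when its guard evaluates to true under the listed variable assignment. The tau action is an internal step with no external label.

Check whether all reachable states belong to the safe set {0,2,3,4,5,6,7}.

Allowed set {0,2,3,4,5,6,7}
Reach set: {0,2,3,5,6}
  0: ✓
  2: ✓
  3: ✓
  5: ✓
  6: ✓

Answer: INVARIANT HOLDS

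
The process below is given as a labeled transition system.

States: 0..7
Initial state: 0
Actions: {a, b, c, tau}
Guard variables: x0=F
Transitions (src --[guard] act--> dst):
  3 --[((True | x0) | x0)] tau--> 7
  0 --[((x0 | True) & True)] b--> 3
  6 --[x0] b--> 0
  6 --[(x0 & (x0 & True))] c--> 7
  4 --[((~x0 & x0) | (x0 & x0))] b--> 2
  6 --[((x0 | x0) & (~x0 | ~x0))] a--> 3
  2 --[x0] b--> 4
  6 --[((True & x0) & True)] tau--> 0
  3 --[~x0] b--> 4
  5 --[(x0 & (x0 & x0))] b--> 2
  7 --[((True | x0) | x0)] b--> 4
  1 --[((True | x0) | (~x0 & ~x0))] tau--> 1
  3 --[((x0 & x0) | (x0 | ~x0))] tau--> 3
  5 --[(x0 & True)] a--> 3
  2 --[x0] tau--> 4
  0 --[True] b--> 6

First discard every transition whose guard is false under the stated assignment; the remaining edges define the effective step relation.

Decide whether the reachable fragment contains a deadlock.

Answer: DEADLOCK at state 4

Trace:
R = {0,3,4,6,7}
  0: b→3  b→6  [2 exit(s)]
  3: b→4  tau→3  tau→7  [3 exit(s)]
  4: ∅  [STUCK]
  6: ∅  [STUCK]
  7: b→4  [1 exit(s)]
witness 4: b·b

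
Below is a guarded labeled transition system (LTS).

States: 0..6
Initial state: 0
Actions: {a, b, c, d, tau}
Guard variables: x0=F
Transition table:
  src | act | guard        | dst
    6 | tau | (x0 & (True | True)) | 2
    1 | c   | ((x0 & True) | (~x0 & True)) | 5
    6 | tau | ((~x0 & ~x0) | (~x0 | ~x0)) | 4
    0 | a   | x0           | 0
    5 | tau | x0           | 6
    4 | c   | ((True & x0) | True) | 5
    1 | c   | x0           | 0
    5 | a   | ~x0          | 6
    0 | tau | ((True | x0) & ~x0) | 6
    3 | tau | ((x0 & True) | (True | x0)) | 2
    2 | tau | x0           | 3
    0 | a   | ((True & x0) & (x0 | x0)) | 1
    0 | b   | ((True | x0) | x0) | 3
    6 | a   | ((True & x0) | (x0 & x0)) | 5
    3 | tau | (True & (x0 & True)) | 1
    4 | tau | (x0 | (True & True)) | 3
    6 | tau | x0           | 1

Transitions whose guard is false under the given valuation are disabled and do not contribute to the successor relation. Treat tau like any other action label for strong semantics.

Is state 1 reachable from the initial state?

Answer: UNREACHABLE

Trace:
After dropping false guards: 8 live edges.
L0 = {0}
L1 = {3,6}  cumulative {0,3,6}
L2 = {2,4}  cumulative {0,2,3,4,6}
L3 = {5}  cumulative {0,2,3,4,5,6}
R = {0,2,3,4,5,6}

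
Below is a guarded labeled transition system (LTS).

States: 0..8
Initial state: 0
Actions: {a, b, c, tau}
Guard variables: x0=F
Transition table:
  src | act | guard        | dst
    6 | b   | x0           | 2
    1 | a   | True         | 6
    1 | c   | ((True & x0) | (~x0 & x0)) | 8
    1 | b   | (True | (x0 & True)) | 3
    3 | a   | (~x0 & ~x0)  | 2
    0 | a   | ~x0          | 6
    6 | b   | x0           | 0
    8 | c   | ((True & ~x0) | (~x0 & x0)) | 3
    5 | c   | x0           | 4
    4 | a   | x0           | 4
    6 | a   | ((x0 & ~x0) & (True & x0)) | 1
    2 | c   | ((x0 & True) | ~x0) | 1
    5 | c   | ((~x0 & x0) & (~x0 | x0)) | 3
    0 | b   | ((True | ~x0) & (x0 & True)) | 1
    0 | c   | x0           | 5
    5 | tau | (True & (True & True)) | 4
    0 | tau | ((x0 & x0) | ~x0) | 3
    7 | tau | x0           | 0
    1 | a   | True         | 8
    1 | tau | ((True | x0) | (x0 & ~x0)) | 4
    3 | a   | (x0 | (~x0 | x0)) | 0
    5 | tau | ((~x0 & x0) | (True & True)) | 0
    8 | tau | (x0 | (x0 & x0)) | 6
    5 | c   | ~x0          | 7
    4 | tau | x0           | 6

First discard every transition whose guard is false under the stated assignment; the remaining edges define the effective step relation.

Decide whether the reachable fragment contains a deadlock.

Reach set: {0,1,2,3,4,6,8}
  0: a→6  tau→3  [2 exit(s)]
  1: a→6  a→8  b→3  tau→4  [4 exit(s)]
  2: c→1  [1 exit(s)]
  3: a→0  a→2  [2 exit(s)]
  4: ∅  [STUCK]
  6: ∅  [STUCK]
  8: c→3  [1 exit(s)]
witness 4: tau·a·c·tau

Answer: DEADLOCK at state 4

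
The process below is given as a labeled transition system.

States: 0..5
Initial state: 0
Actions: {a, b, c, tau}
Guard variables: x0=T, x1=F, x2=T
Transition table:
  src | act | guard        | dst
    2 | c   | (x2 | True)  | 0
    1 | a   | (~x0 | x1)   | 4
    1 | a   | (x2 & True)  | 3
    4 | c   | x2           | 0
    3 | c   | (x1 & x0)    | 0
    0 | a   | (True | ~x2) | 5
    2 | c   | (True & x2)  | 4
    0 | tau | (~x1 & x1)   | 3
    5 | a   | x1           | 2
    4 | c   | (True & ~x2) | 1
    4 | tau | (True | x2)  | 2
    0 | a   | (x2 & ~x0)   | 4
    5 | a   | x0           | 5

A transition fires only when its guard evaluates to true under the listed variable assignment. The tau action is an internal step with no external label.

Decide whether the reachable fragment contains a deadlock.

Answer: DEADLOCK-FREE

Trace:
Reachable = {0,5}
  0: a→5  [1 out]
  5: a→5  [1 out]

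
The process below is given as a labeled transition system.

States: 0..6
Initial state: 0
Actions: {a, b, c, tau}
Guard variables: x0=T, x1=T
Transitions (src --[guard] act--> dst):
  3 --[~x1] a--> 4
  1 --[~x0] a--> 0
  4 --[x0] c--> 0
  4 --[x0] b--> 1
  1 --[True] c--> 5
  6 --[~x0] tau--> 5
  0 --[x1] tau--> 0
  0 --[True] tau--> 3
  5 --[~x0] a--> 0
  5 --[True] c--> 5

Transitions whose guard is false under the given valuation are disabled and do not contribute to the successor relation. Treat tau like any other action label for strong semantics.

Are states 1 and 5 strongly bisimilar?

Answer: BISIMILAR

Analysis:
Bisimulation quotient by refinement:
  π0 = {{0,1,2,3,4,5,6}}
  π1 = {{0},{1,5},{2,3,6},{4}}
4 equivalence class(es) (converged in 2)
class of 1: {1,5}; class of 5: {1,5}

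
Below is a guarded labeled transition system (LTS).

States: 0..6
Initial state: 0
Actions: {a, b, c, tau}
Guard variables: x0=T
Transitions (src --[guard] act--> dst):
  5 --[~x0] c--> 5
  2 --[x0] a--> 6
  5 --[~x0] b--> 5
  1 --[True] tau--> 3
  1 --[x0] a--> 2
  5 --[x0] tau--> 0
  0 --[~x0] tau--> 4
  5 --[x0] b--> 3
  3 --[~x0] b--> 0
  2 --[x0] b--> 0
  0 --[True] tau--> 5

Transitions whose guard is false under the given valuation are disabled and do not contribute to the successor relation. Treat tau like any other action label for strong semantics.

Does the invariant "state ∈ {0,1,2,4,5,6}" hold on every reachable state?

Allowed set {0,1,2,4,5,6}
R = {0,3,5}
  0: ✓
  3: outside
  5: ✓
reach 3 via tau·b — violates

Answer: INVARIANT VIOLATED at state 3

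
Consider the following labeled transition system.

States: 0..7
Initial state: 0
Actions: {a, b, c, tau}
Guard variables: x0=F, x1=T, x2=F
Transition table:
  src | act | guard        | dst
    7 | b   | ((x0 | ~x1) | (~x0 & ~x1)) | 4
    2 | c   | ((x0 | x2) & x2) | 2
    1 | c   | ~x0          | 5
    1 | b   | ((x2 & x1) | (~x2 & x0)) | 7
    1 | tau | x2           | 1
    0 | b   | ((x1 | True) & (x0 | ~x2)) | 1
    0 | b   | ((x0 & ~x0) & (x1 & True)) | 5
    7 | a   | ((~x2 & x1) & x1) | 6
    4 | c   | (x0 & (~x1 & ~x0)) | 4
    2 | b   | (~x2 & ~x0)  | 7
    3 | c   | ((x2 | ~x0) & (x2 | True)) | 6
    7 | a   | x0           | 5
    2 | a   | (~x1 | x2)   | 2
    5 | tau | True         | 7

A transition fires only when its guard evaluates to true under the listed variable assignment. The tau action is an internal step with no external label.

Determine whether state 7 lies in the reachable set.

6 transition(s) survive guard evaluation.
depth 0: {0}
depth 1: {1}  cumulative {0,1}
depth 2: {5}  cumulative {0,1,5}
depth 3: {7}  cumulative {0,1,5,7}
depth 4: {6}  cumulative {0,1,5,6,7}
R = {0,1,5,6,7}
witness 7: b·c·tau

Answer: REACHABLE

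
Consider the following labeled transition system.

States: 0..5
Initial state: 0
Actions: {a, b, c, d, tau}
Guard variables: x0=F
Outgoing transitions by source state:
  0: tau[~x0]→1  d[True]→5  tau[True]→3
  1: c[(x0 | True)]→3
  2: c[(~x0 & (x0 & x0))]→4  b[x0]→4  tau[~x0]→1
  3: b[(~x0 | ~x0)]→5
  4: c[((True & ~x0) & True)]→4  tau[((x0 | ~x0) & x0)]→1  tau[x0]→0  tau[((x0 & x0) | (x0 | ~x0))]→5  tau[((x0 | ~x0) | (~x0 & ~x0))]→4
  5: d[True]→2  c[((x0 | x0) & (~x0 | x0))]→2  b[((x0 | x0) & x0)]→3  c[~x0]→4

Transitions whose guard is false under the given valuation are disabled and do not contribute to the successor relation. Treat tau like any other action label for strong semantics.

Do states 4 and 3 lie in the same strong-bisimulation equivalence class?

Answer: NOT BISIMILAR

Trace:
Compute ~ classes (split until stable):
  π0 = {{0,1,2,3,4,5}}
  π1 = {{0},{1},{2},{3},{4},{5}}
stable after 2 split(s): 6 block(s)
class of 4: {4}; class of 3: {3}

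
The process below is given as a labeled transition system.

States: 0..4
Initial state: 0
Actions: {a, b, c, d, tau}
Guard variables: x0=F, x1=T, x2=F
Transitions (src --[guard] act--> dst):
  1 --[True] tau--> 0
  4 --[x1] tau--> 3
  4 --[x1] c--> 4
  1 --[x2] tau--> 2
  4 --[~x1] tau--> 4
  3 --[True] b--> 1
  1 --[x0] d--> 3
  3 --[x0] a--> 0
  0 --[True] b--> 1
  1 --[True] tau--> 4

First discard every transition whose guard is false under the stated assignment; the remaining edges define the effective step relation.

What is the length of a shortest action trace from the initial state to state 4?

Breadth-first toward 4:
  depth 0: {0}
  depth 1: {1}
  depth 2: {4}
first hit 4 at d=2 via b·tau

Answer: 2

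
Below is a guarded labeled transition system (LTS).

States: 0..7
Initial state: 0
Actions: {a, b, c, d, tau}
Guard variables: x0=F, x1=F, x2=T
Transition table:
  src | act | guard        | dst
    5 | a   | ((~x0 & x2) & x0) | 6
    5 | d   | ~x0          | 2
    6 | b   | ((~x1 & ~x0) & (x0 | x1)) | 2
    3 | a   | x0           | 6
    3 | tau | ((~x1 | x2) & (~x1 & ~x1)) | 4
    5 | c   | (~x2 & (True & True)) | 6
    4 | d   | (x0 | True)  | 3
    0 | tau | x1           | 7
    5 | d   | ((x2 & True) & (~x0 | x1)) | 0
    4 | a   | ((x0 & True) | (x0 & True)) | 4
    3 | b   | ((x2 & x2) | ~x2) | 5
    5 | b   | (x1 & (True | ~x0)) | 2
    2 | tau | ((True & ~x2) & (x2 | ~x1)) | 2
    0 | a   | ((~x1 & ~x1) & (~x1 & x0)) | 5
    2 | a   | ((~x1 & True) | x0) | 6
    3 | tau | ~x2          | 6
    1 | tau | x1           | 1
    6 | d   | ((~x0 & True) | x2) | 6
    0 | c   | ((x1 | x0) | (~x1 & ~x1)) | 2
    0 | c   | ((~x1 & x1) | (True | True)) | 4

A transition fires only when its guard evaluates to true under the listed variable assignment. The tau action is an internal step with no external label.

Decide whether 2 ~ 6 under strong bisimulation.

Answer: NOT BISIMILAR

Analysis:
Bisimulation quotient by refinement:
  π0 = {{0,1,2,3,4,5,6,7}}
  π1 = {{0},{1,7},{2},{3},{4,5,6}}
  π2 = {{0},{1,7},{2},{3},{4},{5},{6}}
Fixed point at round 3; 7 class(es).
2∈{2}, 6∈{6}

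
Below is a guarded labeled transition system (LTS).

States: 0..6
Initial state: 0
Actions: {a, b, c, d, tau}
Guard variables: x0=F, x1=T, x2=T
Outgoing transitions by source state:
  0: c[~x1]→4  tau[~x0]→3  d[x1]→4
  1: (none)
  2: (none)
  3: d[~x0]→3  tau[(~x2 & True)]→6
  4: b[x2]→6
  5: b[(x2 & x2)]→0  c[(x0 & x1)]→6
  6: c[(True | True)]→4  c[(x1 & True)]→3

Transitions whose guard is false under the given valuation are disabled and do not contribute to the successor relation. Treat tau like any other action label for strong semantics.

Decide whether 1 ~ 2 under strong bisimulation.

Answer: BISIMILAR

Working:
Bisimulation quotient by refinement:
  P[0] = {{0,1,2,3,4,5,6}}
  P[1] = {{0},{1,2},{3},{4,5},{6}}
  P[2] = {{0},{1,2},{3},{4},{5},{6}}
6 equivalence class(es) (converged in 3)
class of 1: {1,2}; class of 2: {1,2}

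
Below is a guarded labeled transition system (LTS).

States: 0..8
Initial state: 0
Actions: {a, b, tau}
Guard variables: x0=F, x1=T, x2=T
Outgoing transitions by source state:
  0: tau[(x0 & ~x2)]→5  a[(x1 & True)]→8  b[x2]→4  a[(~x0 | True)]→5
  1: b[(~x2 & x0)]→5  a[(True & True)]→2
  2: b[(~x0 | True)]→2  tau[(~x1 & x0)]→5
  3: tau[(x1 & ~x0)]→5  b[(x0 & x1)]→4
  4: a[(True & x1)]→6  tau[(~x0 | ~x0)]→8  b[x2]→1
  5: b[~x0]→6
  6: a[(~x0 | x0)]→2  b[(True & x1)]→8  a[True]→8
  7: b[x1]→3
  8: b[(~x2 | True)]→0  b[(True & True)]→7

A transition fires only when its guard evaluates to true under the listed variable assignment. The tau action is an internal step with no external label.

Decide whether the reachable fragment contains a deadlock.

Answer: DEADLOCK-FREE

Trace:
Reachable = {0,1,2,3,4,5,6,7,8}
  0: a→5  a→8  b→4  [3 exit(s)]
  1: a→2  [1 exit(s)]
  2: b→2  [1 exit(s)]
  3: tau→5  [1 exit(s)]
  4: a→6  b→1  tau→8  [3 exit(s)]
  5: b→6  [1 exit(s)]
  6: a→2  a→8  b→8  [3 exit(s)]
  7: b→3  [1 exit(s)]
  8: b→0  b→7  [2 exit(s)]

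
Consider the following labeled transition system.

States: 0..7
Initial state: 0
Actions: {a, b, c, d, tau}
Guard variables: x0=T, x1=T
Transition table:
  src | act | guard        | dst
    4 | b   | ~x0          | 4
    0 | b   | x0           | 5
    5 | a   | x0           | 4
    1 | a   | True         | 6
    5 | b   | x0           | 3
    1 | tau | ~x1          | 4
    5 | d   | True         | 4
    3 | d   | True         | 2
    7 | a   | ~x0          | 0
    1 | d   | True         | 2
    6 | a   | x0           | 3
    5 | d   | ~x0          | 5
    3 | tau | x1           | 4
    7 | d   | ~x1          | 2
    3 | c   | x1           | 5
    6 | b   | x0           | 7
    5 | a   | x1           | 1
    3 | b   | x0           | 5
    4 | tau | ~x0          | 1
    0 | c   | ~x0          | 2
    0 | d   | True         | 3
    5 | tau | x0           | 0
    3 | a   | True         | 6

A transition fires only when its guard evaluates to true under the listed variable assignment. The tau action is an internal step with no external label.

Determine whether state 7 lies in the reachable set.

After dropping false guards: 16 live edges.
L0 = {0}
L1 = {3,5}  total {0,3,5}
L2 = {1,2,4,6}  total {0,1,2,3,4,5,6}
L3 = {7}  total {0,1,2,3,4,5,6,7}
Reachable = {0,1,2,3,4,5,6,7}
witness 7: d·a·b

Answer: REACHABLE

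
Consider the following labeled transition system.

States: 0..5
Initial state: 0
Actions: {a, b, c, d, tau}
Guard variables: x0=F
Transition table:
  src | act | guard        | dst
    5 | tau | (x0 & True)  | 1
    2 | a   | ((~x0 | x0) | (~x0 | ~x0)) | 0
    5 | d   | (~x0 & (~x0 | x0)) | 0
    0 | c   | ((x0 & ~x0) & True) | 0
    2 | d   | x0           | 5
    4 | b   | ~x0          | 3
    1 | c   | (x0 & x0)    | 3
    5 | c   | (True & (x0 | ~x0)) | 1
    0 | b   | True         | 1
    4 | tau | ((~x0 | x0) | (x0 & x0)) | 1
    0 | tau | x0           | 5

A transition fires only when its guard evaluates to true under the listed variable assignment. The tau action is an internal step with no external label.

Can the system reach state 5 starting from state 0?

6 transition(s) survive guard evaluation.
Layer 0: {0}
Layer 1: {1}  total {0,1}
Reach set: {0,1}

Answer: UNREACHABLE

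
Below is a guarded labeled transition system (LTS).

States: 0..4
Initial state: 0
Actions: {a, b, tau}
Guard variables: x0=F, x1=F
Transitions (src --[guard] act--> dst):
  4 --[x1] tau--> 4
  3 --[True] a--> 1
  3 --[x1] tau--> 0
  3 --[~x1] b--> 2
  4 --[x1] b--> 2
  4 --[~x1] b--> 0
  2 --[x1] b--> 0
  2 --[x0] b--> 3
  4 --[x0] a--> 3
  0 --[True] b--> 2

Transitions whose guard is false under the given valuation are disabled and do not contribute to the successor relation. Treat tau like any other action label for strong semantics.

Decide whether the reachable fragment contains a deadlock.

Answer: DEADLOCK at state 2

Analysis:
Reachable = {0,2}
  0: b→2  [1 out]
  2: ∅  [deadlock]
trace reaching 2: b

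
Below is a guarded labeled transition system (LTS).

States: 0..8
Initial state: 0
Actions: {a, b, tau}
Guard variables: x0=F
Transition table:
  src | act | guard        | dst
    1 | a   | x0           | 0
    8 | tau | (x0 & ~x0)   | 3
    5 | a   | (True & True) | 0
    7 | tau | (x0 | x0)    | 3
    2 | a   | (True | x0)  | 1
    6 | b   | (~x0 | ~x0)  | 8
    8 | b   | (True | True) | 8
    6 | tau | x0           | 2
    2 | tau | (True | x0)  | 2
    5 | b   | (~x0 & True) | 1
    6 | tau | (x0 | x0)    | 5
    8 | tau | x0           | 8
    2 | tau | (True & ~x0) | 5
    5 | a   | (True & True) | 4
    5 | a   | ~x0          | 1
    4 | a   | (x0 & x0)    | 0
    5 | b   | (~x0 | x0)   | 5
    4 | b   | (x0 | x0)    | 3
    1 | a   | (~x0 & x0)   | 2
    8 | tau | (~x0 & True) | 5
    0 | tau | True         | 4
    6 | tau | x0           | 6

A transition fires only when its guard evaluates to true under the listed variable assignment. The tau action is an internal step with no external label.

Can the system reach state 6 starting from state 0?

After dropping false guards: 12 live edges.
Layer 0: {0}
Layer 1: {4}  total {0,4}
Reach set: {0,4}

Answer: UNREACHABLE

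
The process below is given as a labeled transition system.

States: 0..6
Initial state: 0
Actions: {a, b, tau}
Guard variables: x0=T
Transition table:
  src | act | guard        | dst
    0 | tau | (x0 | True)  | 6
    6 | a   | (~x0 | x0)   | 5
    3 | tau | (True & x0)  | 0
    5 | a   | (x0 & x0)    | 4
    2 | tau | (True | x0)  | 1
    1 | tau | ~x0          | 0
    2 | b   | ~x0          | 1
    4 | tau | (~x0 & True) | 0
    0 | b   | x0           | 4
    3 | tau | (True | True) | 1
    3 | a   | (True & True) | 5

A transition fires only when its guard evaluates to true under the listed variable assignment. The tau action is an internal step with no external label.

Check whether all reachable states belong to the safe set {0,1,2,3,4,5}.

Safe = {0,1,2,3,4,5}
Reach set: {0,4,5,6}
  0: ✓
  4: ✓
  5: ✓
  6: ✗ unsafe
reach 6 via tau — violates

Answer: INVARIANT VIOLATED at state 6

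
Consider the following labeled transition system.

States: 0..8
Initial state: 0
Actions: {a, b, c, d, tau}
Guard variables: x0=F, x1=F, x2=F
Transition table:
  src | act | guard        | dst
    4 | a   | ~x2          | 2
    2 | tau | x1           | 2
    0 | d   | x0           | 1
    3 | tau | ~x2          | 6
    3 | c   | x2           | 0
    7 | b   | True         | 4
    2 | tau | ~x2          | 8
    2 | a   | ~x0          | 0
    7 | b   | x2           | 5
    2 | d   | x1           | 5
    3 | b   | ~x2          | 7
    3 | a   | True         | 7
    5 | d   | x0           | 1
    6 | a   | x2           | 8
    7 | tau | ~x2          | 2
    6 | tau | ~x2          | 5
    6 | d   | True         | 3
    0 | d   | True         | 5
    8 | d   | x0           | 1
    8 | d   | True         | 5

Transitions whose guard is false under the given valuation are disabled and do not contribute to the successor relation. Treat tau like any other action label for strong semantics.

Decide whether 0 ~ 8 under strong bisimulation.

Refine partition for ~:
  π0 = {{0,1,2,3,4,5,6,7,8}}
  π1 = {{0,8},{1,5},{2},{3},{4},{6},{7}}
stable after 2 split(s): 7 block(s)
class of 0: {0,8}; class of 8: {0,8}

Answer: BISIMILAR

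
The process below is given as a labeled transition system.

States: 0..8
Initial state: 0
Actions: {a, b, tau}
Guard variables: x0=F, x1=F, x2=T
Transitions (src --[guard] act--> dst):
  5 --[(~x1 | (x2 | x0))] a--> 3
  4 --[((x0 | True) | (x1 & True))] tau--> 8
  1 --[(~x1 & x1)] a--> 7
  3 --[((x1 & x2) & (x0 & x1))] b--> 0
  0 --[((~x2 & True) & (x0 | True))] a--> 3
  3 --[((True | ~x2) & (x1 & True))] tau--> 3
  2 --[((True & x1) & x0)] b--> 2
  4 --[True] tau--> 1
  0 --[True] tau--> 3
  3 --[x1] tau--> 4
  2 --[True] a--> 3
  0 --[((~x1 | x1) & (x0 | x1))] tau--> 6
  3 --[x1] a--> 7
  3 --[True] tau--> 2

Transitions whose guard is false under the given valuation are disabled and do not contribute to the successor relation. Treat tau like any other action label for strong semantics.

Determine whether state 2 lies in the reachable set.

Answer: REACHABLE

Working:
6 transition(s) survive guard evaluation.
Layer 0: {0}
Layer 1: {3}  total {0,3}
Layer 2: {2}  total {0,2,3}
R = {0,2,3}
witness 2: tau·tau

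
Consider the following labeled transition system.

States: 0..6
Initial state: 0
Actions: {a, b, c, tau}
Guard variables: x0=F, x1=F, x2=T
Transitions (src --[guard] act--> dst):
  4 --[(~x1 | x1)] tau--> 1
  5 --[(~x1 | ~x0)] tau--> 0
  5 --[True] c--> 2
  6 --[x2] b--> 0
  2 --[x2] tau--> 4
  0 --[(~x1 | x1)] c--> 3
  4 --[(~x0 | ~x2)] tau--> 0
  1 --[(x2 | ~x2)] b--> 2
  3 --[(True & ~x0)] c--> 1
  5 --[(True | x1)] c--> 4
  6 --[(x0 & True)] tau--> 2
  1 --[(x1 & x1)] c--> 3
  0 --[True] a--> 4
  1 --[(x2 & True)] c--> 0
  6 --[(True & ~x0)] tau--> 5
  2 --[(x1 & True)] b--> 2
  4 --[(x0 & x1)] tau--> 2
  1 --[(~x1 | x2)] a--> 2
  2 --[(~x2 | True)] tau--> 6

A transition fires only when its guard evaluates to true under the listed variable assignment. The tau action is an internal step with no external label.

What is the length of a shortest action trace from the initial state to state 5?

Answer: 5

Working:
Layered search for 5:
  Layer 0: {0}
  Layer 1: {3,4}
  Layer 2: {1}
  Layer 3: {2}
  Layer 4: {6}
  Layer 5: {5}
depth(5)=5, e.g. a·tau·a·tau·tau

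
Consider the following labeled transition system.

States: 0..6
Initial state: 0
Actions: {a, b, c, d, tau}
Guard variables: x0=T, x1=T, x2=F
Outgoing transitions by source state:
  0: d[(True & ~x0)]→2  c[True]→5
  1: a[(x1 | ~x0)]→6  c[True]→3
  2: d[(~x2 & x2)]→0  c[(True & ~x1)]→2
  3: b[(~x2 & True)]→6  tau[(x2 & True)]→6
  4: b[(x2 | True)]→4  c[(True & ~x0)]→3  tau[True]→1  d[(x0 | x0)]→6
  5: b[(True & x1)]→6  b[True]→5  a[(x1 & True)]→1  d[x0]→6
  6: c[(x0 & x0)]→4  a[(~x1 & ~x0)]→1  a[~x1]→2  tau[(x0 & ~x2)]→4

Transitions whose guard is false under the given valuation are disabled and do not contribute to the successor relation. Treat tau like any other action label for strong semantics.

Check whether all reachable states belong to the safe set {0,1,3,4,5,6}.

Answer: INVARIANT HOLDS

Trace:
Safe = {0,1,3,4,5,6}
R = {0,1,3,4,5,6}
  0: ok
  1: ok
  3: ok
  4: ok
  5: ok
  6: ok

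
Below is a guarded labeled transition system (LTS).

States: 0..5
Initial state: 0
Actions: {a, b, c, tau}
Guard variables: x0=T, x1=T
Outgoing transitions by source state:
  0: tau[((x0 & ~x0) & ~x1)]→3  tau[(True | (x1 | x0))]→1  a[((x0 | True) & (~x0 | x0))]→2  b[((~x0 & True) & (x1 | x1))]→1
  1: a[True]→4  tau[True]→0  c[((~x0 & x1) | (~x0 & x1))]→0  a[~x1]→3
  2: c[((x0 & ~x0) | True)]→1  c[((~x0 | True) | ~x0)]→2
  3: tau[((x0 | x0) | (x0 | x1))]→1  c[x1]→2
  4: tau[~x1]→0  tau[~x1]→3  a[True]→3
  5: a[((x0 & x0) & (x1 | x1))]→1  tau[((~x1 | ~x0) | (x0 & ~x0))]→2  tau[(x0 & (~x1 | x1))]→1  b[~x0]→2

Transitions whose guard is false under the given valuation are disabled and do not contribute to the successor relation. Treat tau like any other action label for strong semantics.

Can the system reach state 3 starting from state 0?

Answer: REACHABLE

Analysis:
After dropping false guards: 11 live edges.
depth 0: {0}
depth 1: {1,2}  now seen {0,1,2}
depth 2: {4}  now seen {0,1,2,4}
depth 3: {3}  now seen {0,1,2,3,4}
Reachable = {0,1,2,3,4}
trace reaching 3: tau·a·a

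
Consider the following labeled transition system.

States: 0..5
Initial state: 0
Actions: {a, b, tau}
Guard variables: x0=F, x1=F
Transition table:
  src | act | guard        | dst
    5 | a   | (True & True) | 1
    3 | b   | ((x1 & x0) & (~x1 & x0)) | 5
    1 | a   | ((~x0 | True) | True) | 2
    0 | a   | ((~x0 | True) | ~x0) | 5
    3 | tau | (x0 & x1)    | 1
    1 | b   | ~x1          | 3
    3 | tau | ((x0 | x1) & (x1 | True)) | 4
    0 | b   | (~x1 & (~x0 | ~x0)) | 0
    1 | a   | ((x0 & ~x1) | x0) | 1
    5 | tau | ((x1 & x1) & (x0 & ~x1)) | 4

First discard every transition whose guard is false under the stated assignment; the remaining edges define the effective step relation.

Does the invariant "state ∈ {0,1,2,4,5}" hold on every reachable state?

Answer: INVARIANT VIOLATED at state 3

Analysis:
Allowed set {0,1,2,4,5}
Reachable = {0,1,2,3,5}
  0: safe
  1: safe
  2: safe
  3: outside
  5: safe
counterexample path to 3: a·a·b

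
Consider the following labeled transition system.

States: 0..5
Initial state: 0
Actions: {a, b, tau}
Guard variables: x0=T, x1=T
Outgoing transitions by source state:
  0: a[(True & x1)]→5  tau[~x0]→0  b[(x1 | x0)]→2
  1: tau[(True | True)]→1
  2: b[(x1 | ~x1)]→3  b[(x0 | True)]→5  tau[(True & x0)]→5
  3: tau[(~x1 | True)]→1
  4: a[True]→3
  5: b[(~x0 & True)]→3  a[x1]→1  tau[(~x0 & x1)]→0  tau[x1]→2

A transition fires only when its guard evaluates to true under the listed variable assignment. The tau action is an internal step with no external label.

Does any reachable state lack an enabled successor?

Answer: DEADLOCK-FREE

Trace:
R = {0,1,2,3,5}
  0: a→5  b→2  [deg 2]
  1: tau→1  [deg 1]
  2: b→3  b→5  tau→5  [deg 3]
  3: tau→1  [deg 1]
  5: a→1  tau→2  [deg 2]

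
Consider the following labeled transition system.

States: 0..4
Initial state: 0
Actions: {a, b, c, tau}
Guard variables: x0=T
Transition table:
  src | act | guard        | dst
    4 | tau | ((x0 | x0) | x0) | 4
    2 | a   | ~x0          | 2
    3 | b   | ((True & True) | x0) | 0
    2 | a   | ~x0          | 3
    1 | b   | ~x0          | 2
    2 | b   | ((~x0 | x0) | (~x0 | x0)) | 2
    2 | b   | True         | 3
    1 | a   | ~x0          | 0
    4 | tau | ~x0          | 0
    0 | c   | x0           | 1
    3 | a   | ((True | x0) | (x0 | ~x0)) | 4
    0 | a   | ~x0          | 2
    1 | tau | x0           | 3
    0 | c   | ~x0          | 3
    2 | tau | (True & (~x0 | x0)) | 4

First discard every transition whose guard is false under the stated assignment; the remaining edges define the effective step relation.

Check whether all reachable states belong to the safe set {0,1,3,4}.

Answer: INVARIANT HOLDS

Analysis:
Safe = {0,1,3,4}
Reach set: {0,1,3,4}
  0: ✓
  1: ✓
  3: ✓
  4: ✓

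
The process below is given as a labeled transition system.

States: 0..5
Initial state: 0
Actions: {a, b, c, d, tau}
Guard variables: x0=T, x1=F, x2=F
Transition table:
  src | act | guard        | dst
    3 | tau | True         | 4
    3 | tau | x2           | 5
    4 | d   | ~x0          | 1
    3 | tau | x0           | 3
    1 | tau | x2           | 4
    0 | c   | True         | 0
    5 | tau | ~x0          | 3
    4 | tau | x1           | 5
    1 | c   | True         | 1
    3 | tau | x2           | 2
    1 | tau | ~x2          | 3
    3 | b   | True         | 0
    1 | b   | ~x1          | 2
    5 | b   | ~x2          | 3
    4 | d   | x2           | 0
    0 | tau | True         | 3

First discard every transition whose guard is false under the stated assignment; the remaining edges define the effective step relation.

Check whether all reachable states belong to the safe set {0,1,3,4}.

Safe = {0,1,3,4}
R = {0,3,4}
  0: ✓
  3: ✓
  4: ✓

Answer: INVARIANT HOLDS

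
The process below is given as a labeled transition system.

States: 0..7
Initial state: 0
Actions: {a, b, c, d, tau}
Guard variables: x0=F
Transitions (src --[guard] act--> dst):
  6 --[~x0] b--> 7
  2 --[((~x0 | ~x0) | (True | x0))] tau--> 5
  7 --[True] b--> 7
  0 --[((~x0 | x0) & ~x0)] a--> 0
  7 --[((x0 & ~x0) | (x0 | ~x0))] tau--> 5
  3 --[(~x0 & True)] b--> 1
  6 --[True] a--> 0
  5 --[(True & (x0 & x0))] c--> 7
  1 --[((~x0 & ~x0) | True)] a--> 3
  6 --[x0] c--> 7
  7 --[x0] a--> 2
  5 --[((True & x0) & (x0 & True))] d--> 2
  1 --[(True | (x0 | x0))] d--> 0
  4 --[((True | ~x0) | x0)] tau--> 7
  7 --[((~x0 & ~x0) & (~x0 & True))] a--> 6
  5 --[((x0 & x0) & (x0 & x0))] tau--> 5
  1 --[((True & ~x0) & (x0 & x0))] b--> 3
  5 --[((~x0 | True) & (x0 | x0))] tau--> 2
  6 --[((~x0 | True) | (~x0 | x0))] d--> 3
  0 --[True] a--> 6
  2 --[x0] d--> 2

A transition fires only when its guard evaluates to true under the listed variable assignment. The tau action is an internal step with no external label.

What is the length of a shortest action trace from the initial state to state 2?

Answer: UNREACHABLE

Analysis:
Breadth-first toward 2:
  L0 = {0}
  L1 = {6}
  L2 = {3,7}
  L3 = {1,5}
2 never appears.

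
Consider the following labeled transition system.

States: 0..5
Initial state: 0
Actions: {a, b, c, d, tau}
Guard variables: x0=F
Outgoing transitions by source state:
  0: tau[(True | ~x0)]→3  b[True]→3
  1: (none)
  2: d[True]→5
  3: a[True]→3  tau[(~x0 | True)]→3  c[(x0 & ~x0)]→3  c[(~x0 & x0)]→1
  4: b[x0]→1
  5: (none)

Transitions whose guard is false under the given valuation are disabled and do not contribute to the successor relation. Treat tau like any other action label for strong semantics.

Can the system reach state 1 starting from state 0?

5 transition(s) survive guard evaluation.
Layer 0: {0}
Layer 1: {3}  now seen {0,3}
Reach set: {0,3}

Answer: UNREACHABLE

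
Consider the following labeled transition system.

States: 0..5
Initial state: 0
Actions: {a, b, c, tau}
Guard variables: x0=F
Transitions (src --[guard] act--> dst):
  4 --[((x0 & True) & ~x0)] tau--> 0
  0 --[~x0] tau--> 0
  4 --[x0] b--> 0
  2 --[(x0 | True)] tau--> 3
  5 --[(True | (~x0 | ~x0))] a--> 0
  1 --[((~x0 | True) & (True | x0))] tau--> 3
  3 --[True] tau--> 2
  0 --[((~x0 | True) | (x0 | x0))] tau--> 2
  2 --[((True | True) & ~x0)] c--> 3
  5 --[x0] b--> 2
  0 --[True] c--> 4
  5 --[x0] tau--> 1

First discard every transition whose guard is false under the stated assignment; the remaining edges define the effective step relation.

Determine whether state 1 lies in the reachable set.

Answer: UNREACHABLE

Working:
8 transition(s) survive guard evaluation.
L0 = {0}
L1 = {2,4}  total {0,2,4}
L2 = {3}  total {0,2,3,4}
Reach set: {0,2,3,4}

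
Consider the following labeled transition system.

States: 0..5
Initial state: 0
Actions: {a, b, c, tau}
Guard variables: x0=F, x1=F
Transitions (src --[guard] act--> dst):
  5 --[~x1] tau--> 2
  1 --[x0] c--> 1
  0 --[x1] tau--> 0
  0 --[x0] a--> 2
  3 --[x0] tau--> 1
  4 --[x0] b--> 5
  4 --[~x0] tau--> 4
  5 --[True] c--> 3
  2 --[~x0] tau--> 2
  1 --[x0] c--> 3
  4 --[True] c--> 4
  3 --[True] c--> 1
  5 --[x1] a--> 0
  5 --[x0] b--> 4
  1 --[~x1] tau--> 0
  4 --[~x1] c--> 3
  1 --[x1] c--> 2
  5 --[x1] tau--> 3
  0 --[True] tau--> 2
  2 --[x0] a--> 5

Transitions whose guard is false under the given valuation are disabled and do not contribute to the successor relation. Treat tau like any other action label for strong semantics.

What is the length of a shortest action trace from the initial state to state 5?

Breadth-first toward 5:
  depth 0: {0}
  depth 1: {2}
5 never appears.

Answer: UNREACHABLE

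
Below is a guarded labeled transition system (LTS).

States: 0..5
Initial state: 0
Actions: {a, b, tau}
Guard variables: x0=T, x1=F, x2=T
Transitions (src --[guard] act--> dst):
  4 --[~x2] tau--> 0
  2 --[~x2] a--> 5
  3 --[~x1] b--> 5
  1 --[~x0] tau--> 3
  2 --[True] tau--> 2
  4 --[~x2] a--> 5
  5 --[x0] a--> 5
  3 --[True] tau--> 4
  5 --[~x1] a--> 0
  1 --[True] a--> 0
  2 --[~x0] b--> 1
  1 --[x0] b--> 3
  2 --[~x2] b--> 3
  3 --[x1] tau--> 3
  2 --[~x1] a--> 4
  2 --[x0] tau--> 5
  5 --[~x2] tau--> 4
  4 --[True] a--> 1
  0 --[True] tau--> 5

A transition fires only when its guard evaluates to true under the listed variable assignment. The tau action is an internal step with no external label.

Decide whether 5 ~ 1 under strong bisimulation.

Answer: NOT BISIMILAR

Trace:
Compute ~ classes (split until stable):
  P[0] = {{0,1,2,3,4,5}}
  P[1] = {{0},{1},{2},{3},{4,5}}
  P[2] = {{0},{1},{2},{3},{4},{5}}
stable after 3 split(s): 6 block(s)
class of 5: {5}; class of 1: {1}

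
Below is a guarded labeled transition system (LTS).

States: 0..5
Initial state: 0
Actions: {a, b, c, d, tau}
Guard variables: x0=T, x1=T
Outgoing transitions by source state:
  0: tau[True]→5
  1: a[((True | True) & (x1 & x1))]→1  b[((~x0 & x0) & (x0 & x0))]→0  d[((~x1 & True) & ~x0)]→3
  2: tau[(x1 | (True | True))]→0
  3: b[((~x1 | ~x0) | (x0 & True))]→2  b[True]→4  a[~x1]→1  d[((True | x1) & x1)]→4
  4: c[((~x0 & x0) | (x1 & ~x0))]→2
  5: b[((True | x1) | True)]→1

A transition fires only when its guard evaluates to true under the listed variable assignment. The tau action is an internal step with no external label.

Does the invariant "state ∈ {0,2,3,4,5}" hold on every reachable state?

Answer: INVARIANT VIOLATED at state 1

Analysis:
Safe = {0,2,3,4,5}
Reachable = {0,1,5}
  0: safe
  1: VIOLATES
  5: safe
witness against invariant: tau·b → 1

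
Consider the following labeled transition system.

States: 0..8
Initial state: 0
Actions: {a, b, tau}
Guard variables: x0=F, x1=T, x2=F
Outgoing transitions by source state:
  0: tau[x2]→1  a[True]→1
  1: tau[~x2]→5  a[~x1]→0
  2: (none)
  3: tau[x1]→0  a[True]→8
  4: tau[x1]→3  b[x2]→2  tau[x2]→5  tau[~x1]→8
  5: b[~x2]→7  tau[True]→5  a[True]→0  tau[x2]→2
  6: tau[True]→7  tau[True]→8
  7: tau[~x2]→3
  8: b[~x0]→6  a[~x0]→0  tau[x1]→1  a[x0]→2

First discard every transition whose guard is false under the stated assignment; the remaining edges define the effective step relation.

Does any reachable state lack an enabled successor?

R = {0,1,3,5,6,7,8}
  0: a→1  [deg 1]
  1: tau→5  [deg 1]
  3: a→8  tau→0  [deg 2]
  5: a→0  b→7  tau→5  [deg 3]
  6: tau→7  tau→8  [deg 2]
  7: tau→3  [deg 1]
  8: a→0  b→6  tau→1  [deg 3]

Answer: DEADLOCK-FREE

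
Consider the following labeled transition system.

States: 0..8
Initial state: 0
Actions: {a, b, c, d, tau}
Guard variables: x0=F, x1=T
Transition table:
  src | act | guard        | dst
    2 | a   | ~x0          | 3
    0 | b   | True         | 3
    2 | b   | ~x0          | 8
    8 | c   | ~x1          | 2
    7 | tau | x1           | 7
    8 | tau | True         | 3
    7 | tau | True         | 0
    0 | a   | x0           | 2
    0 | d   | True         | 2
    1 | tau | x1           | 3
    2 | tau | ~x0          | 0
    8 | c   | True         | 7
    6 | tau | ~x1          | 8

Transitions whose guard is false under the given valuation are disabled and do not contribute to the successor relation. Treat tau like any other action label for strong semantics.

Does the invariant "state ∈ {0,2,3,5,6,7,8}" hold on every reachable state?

Answer: INVARIANT HOLDS

Analysis:
Allowed set {0,2,3,5,6,7,8}
Reach set: {0,2,3,7,8}
  0: ✓
  2: ✓
  3: ✓
  7: ✓
  8: ✓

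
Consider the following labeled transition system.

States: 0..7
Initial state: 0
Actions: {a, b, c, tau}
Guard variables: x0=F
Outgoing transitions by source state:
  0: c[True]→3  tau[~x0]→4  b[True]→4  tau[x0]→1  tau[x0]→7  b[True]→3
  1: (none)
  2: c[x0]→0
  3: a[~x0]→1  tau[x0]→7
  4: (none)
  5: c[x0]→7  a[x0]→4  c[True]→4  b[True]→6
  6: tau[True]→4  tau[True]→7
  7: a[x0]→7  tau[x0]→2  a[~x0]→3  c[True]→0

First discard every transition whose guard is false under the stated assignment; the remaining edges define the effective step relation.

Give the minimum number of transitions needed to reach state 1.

Answer: 2

Analysis:
BFS to 1:
  Layer 0: {0}
  Layer 1: {3,4}
  Layer 2: {1}
first hit 1 at d=2 via b·a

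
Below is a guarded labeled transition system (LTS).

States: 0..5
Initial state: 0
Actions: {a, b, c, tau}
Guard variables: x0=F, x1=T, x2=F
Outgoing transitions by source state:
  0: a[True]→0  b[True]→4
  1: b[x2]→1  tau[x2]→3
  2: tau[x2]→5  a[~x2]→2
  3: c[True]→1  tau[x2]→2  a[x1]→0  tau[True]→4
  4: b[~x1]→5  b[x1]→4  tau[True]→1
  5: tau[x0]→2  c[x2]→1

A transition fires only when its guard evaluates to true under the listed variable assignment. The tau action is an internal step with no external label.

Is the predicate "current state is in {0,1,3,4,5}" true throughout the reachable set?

Inv-set: {0,1,3,4,5}
Reach set: {0,1,4}
  0: ✓
  1: ✓
  4: ✓

Answer: INVARIANT HOLDS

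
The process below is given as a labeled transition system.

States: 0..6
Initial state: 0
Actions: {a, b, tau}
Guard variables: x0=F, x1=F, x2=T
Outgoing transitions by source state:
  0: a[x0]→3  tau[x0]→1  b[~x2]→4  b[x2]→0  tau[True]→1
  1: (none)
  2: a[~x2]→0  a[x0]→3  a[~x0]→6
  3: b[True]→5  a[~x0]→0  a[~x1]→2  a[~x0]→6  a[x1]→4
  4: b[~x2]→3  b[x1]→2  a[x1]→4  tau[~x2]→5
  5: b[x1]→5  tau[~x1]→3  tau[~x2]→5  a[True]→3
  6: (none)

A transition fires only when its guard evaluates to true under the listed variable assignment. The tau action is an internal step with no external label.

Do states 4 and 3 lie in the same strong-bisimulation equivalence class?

Refine partition for ~:
  P[0] = {{0,1,2,3,4,5,6}}
  P[1] = {{0},{1,4,6},{2},{3},{5}}
5 equivalence class(es) (converged in 2)
[4]={1,4,6}  [3]={3}

Answer: NOT BISIMILAR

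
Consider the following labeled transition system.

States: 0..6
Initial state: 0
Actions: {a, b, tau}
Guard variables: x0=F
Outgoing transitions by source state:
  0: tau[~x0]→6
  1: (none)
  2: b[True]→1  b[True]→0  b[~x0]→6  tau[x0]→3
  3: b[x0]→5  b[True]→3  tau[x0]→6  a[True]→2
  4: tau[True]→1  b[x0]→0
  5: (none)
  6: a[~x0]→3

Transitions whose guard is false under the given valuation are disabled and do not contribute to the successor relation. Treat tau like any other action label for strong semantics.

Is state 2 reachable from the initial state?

After dropping false guards: 8 live edges.
Layer 0: {0}
Layer 1: {6}  now seen {0,6}
Layer 2: {3}  now seen {0,3,6}
Layer 3: {2}  now seen {0,2,3,6}
Layer 4: {1}  now seen {0,1,2,3,6}
Reach set: {0,1,2,3,6}
witness 2: tau·a·a

Answer: REACHABLE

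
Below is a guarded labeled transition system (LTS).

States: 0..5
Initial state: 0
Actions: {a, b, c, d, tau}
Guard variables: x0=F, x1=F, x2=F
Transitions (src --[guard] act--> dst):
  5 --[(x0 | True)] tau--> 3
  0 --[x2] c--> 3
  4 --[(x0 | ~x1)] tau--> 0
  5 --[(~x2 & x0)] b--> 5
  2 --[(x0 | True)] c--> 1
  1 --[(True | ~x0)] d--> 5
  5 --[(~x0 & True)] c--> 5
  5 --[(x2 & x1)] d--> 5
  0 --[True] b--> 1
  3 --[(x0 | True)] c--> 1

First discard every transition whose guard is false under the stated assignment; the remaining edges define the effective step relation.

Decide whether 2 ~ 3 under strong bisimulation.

Bisimulation quotient by refinement:
  P[0] = {{0,1,2,3,4,5}}
  P[1] = {{0},{1},{2,3},{4},{5}}
stable after 2 split(s): 5 block(s)
2∈{2,3}, 3∈{2,3}

Answer: BISIMILAR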